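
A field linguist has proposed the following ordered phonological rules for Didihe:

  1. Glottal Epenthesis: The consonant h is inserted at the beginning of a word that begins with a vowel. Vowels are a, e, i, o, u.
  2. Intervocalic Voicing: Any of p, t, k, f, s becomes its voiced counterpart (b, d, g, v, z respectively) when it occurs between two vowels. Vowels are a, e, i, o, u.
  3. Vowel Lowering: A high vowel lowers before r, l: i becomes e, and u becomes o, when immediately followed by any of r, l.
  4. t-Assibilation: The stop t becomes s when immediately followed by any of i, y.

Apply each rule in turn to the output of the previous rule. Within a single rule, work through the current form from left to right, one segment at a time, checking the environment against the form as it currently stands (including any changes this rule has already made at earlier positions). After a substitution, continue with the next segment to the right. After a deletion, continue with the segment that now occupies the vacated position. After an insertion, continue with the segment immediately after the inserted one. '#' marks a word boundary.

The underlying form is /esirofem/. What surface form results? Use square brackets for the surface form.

1 Glottal Epenthesis: [esirofem] → [hesirofem]
2 Intervocalic Voicing: [hesirofem] → [hezirovem]
3 Vowel Lowering: [hezirovem] → [hezerovem]
4 t-Assibilation: no change — [hezerovem]

[hezerovem]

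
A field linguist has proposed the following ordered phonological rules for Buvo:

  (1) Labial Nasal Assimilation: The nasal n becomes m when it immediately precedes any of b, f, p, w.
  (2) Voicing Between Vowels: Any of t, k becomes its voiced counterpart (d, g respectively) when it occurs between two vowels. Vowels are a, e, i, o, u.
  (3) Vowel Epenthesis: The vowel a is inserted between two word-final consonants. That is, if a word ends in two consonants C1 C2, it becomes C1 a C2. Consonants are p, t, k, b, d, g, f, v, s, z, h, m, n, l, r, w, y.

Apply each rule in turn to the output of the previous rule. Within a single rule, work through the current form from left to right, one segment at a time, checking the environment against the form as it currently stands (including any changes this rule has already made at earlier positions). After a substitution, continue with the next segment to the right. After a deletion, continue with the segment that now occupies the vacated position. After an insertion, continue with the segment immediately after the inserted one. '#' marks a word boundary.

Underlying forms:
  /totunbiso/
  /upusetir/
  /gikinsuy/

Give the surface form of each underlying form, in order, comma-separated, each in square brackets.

/totunbiso/:
  (1) Labial Nasal Assimilation: [totunbiso] → [totumbiso]
  (2) Voicing Between Vowels: [totumbiso] → [todumbiso]
  (3) Vowel Epenthesis: no change — [todumbiso]
/upusetir/:
  (1) Labial Nasal Assimilation: no change — [upusetir]
  (2) Voicing Between Vowels: [upusetir] → [upusedir]
  (3) Vowel Epenthesis: no change — [upusedir]
/gikinsuy/:
  (1) Labial Nasal Assimilation: no change — [gikinsuy]
  (2) Voicing Between Vowels: [gikinsuy] → [giginsuy]
  (3) Vowel Epenthesis: no change — [giginsuy]

[todumbiso], [upusedir], [giginsuy]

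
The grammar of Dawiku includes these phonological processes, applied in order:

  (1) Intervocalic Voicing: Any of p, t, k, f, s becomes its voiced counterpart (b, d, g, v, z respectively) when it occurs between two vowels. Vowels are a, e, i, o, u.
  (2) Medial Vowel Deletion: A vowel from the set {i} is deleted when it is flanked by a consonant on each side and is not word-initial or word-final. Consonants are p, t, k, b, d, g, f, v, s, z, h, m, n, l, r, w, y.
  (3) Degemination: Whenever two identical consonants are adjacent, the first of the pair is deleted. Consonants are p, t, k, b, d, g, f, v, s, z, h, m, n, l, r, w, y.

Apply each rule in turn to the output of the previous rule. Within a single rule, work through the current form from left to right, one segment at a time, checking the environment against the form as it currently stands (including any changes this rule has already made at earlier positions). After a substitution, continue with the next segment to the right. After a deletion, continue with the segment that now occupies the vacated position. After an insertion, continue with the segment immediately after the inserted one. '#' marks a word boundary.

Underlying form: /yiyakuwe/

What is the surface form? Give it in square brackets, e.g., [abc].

[yaguwe]

(1) Intervocalic Voicing: [yiyakuwe] → [yiyaguwe]
(2) Medial Vowel Deletion: [yiyaguwe] → [yyaguwe]
(3) Degemination: [yyaguwe] → [yaguwe]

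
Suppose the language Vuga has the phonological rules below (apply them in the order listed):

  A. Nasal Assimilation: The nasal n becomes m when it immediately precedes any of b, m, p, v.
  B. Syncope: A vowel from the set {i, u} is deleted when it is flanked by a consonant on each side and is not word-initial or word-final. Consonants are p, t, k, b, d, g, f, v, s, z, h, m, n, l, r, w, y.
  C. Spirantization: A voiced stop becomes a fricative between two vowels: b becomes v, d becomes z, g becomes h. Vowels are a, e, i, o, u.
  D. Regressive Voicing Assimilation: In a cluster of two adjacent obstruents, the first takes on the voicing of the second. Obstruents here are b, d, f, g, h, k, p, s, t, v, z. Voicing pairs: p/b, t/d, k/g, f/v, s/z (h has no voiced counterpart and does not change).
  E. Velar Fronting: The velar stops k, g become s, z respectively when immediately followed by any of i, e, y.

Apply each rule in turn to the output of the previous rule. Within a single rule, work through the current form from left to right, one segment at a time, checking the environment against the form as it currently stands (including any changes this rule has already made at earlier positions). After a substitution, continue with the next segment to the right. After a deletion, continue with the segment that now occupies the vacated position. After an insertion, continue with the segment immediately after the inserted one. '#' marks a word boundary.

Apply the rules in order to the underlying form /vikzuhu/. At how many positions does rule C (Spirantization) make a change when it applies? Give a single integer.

A Nasal Assimilation: no change — [vikzuhu]
B Syncope: [vikzuhu] → [vkzhu]
C Spirantization: no change — [vkzhu]
D Regressive Voicing Assimilation: [vkzhu] → [fgshu]
E Velar Fronting: no change — [fgshu]
Rule C changed 0 position(s).

0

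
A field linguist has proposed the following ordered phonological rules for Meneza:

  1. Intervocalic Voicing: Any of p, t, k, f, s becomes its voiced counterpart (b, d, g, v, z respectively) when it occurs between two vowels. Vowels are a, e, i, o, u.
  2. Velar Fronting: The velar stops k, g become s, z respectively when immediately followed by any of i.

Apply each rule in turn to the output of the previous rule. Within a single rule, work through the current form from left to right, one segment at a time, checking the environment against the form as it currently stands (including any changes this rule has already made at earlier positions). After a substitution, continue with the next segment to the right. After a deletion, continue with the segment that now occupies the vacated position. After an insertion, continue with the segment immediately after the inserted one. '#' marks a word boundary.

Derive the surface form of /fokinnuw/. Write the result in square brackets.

1 Intervocalic Voicing: [fokinnuw] → [foginnuw]
2 Velar Fronting: [foginnuw] → [fozinnuw]

[fozinnuw]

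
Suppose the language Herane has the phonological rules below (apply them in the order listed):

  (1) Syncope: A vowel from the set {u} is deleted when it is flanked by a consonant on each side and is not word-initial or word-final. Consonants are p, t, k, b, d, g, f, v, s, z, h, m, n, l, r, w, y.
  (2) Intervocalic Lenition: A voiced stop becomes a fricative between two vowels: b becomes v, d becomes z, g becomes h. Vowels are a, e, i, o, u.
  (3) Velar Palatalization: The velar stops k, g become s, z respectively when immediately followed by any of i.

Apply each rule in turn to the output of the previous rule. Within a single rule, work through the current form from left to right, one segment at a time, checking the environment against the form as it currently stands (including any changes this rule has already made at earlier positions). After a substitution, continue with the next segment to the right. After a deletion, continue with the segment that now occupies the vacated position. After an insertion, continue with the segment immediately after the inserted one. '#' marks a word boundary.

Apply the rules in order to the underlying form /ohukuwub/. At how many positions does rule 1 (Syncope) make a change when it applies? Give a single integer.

(1) Syncope: [ohukuwub] → [ohkwb]
(2) Intervocalic Lenition: no change — [ohkwb]
(3) Velar Palatalization: no change — [ohkwb]
Rule 1 changed 3 position(s).

3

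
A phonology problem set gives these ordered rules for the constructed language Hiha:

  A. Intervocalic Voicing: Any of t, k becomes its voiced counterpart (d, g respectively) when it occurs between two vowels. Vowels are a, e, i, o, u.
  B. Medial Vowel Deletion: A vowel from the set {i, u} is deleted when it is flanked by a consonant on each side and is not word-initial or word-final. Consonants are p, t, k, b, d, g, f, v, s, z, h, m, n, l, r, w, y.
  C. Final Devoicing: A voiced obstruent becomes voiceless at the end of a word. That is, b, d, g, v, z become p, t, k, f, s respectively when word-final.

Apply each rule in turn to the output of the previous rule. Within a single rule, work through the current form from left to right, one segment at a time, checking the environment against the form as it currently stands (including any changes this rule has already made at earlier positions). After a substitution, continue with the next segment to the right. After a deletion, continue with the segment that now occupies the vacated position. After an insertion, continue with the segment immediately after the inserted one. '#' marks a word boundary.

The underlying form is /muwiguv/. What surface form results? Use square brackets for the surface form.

A Intervocalic Voicing: no change — [muwiguv]
B Medial Vowel Deletion: [muwiguv] → [mwgv]
C Final Devoicing: [mwgv] → [mwgf]

[mwgf]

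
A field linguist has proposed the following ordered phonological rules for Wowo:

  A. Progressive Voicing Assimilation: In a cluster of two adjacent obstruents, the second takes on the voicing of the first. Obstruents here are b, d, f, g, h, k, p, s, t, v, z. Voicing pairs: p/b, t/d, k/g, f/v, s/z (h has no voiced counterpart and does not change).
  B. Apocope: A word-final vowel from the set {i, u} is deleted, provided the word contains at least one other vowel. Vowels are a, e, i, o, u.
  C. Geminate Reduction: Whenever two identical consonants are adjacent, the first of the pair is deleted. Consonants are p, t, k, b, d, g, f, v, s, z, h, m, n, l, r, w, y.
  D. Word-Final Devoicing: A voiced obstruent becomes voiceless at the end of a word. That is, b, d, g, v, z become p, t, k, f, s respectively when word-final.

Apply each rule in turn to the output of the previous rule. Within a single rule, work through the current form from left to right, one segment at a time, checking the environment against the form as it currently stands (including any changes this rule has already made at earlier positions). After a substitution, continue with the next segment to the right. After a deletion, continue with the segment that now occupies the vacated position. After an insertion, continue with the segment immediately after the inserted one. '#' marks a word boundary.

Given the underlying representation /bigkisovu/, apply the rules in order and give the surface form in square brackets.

A Progressive Voicing Assimilation: [bigkisovu] → [biggisovu]
B Apocope: [biggisovu] → [biggisov]
C Geminate Reduction: [biggisov] → [bigisov]
D Word-Final Devoicing: [bigisov] → [bigisof]

[bigisof]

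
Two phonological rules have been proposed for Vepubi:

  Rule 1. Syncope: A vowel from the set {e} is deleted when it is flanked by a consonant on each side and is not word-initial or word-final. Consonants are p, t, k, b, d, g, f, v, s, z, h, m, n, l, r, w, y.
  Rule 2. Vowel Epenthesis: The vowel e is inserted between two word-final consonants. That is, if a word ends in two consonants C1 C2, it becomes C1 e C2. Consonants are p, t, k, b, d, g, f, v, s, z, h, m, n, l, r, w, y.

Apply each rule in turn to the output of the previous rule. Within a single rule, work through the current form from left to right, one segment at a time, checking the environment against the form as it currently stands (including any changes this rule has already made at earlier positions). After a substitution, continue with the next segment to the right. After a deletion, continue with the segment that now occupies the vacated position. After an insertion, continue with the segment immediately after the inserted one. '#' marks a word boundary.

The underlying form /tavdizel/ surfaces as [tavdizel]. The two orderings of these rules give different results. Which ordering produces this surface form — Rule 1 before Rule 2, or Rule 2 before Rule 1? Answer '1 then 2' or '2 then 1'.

Order 1 then 2:
  1 Syncope: [tavdizel] → [tavdizl]
  2 Vowel Epenthesis: [tavdizl] → [tavdizel]
  result: [tavdizel]
Order 2 then 1:
  2 Vowel Epenthesis: no change — [tavdizel]
  1 Syncope: [tavdizel] → [tavdizl]
  result: [tavdizl]

1 then 2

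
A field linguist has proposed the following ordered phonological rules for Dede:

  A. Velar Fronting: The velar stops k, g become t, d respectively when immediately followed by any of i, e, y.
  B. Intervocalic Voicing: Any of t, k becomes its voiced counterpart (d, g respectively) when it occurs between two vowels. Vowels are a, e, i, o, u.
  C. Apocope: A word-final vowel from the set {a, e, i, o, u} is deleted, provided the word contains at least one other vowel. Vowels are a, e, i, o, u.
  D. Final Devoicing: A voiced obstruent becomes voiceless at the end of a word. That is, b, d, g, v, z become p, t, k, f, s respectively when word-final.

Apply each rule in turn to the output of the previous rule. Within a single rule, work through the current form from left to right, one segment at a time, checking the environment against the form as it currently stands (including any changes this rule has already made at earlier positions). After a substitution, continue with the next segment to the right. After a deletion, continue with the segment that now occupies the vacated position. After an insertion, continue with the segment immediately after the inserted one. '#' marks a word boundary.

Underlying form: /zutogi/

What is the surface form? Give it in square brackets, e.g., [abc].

A Velar Fronting: [zutogi] → [zutodi]
B Intervocalic Voicing: [zutodi] → [zudodi]
C Apocope: [zudodi] → [zudod]
D Final Devoicing: [zudod] → [zudot]

[zudot]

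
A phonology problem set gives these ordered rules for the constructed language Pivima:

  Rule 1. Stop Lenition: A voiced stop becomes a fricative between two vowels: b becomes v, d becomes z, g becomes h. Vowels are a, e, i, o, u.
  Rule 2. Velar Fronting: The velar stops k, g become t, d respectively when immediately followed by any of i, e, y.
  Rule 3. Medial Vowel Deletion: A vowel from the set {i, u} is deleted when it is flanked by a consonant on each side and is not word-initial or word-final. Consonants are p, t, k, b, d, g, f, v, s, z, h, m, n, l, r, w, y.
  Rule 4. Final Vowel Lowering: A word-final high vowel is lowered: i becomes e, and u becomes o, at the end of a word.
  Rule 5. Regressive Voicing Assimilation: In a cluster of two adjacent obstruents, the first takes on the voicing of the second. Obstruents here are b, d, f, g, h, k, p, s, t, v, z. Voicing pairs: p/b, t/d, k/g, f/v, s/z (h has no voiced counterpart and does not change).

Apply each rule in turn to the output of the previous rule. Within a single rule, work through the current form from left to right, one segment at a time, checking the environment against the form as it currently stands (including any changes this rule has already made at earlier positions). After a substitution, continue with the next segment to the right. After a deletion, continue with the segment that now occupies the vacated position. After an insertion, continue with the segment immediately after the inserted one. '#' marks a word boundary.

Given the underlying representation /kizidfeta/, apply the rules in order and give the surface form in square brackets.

Rule 1 Stop Lenition: no change — [kizidfeta]
Rule 2 Velar Fronting: [kizidfeta] → [tizidfeta]
Rule 3 Medial Vowel Deletion: [tizidfeta] → [tzdfeta]
Rule 4 Final Vowel Lowering: no change — [tzdfeta]
Rule 5 Regressive Voicing Assimilation: [tzdfeta] → [dztfeta]

[dztfeta]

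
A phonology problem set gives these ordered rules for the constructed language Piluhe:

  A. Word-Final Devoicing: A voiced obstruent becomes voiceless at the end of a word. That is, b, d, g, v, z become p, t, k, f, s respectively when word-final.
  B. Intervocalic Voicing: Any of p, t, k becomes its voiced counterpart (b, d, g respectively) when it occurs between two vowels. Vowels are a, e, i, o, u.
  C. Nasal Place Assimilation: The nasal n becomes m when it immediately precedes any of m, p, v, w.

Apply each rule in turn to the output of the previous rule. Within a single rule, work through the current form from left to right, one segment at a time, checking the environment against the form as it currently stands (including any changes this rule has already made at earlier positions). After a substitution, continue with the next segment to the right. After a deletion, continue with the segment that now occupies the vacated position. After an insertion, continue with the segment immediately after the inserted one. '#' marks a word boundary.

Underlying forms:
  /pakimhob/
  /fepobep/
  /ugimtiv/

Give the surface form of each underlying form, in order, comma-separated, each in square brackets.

[pagimhop], [febobep], [ugimtif]

/pakimhob/:
  A Word-Final Devoicing: [pakimhob] → [pakimhop]
  B Intervocalic Voicing: [pakimhop] → [pagimhop]
  C Nasal Place Assimilation: no change — [pagimhop]
/fepobep/:
  A Word-Final Devoicing: no change — [fepobep]
  B Intervocalic Voicing: [fepobep] → [febobep]
  C Nasal Place Assimilation: no change — [febobep]
/ugimtiv/:
  A Word-Final Devoicing: [ugimtiv] → [ugimtif]
  B Intervocalic Voicing: no change — [ugimtif]
  C Nasal Place Assimilation: no change — [ugimtif]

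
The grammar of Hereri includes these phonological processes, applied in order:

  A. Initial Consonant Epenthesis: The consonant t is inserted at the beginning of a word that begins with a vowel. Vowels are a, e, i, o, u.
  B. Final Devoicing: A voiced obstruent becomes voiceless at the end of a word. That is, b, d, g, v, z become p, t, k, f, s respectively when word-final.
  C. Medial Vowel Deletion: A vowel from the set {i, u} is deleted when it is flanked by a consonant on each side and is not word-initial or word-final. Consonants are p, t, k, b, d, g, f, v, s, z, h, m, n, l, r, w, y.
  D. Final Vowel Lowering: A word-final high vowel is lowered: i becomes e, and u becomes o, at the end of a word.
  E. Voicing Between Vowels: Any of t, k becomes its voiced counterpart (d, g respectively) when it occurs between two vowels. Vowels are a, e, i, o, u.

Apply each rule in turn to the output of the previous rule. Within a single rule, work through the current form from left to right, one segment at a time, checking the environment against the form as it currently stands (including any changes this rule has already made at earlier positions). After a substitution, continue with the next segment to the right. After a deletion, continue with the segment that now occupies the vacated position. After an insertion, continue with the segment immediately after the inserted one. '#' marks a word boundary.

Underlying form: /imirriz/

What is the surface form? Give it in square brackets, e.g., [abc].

A Initial Consonant Epenthesis: [imirriz] → [timirriz]
B Final Devoicing: [timirriz] → [timirris]
C Medial Vowel Deletion: [timirris] → [tmrrs]
D Final Vowel Lowering: no change — [tmrrs]
E Voicing Between Vowels: no change — [tmrrs]

[tmrrs]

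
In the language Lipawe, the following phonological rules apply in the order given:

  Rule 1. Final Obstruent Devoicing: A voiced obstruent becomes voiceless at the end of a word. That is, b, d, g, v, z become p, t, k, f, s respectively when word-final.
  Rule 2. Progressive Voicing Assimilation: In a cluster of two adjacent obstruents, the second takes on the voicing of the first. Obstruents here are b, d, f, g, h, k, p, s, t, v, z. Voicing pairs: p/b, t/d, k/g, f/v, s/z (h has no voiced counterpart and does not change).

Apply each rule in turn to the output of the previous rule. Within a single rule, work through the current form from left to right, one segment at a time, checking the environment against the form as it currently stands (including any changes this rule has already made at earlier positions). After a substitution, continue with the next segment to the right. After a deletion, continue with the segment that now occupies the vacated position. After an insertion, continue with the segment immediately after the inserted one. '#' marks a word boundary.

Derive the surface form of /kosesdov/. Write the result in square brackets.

[kosestof]

Rule 1 Final Obstruent Devoicing: [kosesdov] → [kosesdof]
Rule 2 Progressive Voicing Assimilation: [kosesdof] → [kosestof]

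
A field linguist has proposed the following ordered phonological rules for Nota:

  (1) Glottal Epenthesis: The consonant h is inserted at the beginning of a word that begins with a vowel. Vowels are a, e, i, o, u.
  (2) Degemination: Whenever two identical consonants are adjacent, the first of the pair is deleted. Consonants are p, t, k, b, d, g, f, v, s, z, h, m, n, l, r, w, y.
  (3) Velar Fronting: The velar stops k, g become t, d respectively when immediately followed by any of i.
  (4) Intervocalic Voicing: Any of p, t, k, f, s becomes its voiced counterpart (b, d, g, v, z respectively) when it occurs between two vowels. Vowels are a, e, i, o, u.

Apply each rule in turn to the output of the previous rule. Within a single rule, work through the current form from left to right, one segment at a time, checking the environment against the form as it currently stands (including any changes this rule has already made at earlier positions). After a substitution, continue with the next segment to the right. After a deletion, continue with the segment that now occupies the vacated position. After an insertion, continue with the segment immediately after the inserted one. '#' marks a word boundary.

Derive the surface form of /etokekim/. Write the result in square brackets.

(1) Glottal Epenthesis: [etokekim] → [hetokekim]
(2) Degemination: no change — [hetokekim]
(3) Velar Fronting: [hetokekim] → [hetoketim]
(4) Intervocalic Voicing: [hetoketim] → [hedogedim]

[hedogedim]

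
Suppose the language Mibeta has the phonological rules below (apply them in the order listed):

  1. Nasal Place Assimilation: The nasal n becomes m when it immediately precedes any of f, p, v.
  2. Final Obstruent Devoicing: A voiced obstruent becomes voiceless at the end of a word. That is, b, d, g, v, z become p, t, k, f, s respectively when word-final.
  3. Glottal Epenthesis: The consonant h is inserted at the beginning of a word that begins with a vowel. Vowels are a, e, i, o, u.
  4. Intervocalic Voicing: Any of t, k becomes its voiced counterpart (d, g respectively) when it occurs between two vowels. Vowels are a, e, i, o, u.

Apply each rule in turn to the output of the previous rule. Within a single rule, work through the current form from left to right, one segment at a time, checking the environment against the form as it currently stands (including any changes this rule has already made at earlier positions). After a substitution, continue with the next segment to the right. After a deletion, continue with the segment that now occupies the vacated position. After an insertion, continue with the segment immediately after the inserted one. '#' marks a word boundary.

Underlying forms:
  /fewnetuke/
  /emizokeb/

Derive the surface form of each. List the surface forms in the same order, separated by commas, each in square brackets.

/fewnetuke/:
  1 Nasal Place Assimilation: no change — [fewnetuke]
  2 Final Obstruent Devoicing: no change — [fewnetuke]
  3 Glottal Epenthesis: no change — [fewnetuke]
  4 Intervocalic Voicing: [fewnetuke] → [fewneduge]
/emizokeb/:
  1 Nasal Place Assimilation: no change — [emizokeb]
  2 Final Obstruent Devoicing: [emizokeb] → [emizokep]
  3 Glottal Epenthesis: [emizokep] → [hemizokep]
  4 Intervocalic Voicing: [hemizokep] → [hemizogep]

[fewneduge], [hemizogep]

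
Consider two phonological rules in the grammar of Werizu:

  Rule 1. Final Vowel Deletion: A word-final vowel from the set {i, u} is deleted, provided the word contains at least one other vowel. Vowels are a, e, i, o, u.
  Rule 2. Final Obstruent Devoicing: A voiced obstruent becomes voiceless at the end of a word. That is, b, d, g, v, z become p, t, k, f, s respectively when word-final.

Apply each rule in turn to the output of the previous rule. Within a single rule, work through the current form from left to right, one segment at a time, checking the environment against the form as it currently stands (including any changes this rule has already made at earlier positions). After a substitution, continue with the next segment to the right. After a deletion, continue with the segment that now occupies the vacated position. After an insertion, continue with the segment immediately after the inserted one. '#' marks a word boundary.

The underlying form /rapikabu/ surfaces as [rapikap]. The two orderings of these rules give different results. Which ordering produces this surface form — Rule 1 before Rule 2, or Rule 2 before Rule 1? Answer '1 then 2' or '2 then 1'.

Order 1 then 2:
  1 Final Vowel Deletion: [rapikabu] → [rapikab]
  2 Final Obstruent Devoicing: [rapikab] → [rapikap]
  result: [rapikap]
Order 2 then 1:
  2 Final Obstruent Devoicing: no change — [rapikabu]
  1 Final Vowel Deletion: [rapikabu] → [rapikab]
  result: [rapikab]

1 then 2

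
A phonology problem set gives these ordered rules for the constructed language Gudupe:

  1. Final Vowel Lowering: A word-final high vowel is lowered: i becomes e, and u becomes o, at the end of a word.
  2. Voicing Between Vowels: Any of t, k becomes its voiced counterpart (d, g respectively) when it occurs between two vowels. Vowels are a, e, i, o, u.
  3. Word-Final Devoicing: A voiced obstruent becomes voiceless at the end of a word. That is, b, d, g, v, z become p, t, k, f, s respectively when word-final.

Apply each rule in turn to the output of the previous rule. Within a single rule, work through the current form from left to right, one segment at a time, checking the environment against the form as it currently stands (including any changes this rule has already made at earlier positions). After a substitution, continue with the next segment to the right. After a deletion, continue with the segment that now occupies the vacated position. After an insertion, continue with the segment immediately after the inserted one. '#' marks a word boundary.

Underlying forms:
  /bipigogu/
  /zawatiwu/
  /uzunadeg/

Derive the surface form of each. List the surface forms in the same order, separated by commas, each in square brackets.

/bipigogu/:
  1 Final Vowel Lowering: [bipigogu] → [bipigogo]
  2 Voicing Between Vowels: no change — [bipigogo]
  3 Word-Final Devoicing: no change — [bipigogo]
/zawatiwu/:
  1 Final Vowel Lowering: [zawatiwu] → [zawatiwo]
  2 Voicing Between Vowels: [zawatiwo] → [zawadiwo]
  3 Word-Final Devoicing: no change — [zawadiwo]
/uzunadeg/:
  1 Final Vowel Lowering: no change — [uzunadeg]
  2 Voicing Between Vowels: no change — [uzunadeg]
  3 Word-Final Devoicing: [uzunadeg] → [uzunadek]

[bipigogo], [zawadiwo], [uzunadek]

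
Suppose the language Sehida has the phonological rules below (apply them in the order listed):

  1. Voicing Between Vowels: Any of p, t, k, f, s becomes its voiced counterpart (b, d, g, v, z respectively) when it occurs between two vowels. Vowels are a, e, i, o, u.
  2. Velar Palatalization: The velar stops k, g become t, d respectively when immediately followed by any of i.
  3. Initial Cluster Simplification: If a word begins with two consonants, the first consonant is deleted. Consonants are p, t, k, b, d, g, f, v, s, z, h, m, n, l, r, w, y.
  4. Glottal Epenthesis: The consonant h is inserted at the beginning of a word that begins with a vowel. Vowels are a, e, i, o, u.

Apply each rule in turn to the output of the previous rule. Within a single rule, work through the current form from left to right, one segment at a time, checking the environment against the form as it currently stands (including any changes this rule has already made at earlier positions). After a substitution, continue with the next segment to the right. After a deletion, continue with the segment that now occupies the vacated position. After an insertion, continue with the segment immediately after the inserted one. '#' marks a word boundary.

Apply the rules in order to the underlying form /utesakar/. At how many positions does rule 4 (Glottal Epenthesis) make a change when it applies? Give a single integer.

1

1 Voicing Between Vowels: [utesakar] → [udezagar]
2 Velar Palatalization: no change — [udezagar]
3 Initial Cluster Simplification: no change — [udezagar]
4 Glottal Epenthesis: [udezagar] → [hudezagar]
Rule 4 changed 1 position(s).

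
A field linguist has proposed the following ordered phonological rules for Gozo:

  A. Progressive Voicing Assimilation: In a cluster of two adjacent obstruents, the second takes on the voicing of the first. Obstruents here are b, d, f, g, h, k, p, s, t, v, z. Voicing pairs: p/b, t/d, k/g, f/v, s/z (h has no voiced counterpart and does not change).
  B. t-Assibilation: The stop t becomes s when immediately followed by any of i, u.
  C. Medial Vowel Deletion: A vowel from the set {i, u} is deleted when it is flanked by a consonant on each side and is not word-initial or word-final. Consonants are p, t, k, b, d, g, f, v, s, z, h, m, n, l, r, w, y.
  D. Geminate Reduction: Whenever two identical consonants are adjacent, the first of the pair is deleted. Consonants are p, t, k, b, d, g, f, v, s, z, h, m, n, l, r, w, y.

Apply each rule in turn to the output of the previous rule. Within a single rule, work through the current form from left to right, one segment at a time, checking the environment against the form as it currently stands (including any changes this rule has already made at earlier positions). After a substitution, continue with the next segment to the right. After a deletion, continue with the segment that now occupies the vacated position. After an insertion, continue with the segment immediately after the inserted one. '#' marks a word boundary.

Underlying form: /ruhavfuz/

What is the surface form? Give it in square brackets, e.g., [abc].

[rhavz]

A Progressive Voicing Assimilation: [ruhavfuz] → [ruhavvuz]
B t-Assibilation: no change — [ruhavvuz]
C Medial Vowel Deletion: [ruhavvuz] → [rhavvz]
D Geminate Reduction: [rhavvz] → [rhavz]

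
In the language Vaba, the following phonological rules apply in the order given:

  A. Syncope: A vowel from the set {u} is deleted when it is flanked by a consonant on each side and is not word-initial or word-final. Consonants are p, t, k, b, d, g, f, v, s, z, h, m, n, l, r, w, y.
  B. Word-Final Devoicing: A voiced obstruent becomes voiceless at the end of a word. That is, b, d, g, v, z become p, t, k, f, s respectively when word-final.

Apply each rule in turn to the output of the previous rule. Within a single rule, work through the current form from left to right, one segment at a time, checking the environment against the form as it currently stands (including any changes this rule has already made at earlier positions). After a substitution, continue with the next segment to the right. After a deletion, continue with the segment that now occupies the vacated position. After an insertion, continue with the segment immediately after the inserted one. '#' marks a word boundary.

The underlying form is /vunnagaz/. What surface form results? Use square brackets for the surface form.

[vnnagas]

A Syncope: [vunnagaz] → [vnnagaz]
B Word-Final Devoicing: [vnnagaz] → [vnnagas]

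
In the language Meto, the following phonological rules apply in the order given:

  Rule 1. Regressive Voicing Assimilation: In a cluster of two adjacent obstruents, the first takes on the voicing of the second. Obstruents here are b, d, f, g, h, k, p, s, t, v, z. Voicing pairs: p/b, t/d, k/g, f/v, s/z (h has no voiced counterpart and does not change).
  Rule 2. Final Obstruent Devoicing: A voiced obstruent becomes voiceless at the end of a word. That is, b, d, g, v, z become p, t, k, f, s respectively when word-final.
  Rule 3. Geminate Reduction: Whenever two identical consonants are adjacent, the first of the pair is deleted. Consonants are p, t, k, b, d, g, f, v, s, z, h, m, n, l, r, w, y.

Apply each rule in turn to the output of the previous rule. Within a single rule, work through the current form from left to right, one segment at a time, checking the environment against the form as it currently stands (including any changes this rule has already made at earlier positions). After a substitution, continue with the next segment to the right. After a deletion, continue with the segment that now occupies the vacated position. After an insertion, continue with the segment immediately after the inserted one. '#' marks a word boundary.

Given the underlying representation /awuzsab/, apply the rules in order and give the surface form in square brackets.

Rule 1 Regressive Voicing Assimilation: [awuzsab] → [awussab]
Rule 2 Final Obstruent Devoicing: [awussab] → [awussap]
Rule 3 Geminate Reduction: [awussap] → [awusap]

[awusap]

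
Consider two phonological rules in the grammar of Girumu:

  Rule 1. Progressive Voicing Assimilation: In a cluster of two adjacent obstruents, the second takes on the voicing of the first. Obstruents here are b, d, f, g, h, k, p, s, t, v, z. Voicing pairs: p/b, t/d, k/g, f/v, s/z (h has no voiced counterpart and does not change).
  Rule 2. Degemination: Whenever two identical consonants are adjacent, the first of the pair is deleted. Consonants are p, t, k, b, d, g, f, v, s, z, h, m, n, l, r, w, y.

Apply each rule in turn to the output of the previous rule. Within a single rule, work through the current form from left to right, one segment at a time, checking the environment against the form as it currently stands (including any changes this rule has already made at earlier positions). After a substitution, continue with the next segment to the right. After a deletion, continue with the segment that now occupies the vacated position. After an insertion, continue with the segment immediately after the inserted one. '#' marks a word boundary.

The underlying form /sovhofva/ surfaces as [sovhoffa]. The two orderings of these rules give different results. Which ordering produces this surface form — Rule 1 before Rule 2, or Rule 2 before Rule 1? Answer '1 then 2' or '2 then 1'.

Order 1 then 2:
  1 Progressive Voicing Assimilation: [sovhofva] → [sovhoffa]
  2 Degemination: [sovhoffa] → [sovhofa]
  result: [sovhofa]
Order 2 then 1:
  2 Degemination: no change — [sovhofva]
  1 Progressive Voicing Assimilation: [sovhofva] → [sovhoffa]
  result: [sovhoffa]

2 then 1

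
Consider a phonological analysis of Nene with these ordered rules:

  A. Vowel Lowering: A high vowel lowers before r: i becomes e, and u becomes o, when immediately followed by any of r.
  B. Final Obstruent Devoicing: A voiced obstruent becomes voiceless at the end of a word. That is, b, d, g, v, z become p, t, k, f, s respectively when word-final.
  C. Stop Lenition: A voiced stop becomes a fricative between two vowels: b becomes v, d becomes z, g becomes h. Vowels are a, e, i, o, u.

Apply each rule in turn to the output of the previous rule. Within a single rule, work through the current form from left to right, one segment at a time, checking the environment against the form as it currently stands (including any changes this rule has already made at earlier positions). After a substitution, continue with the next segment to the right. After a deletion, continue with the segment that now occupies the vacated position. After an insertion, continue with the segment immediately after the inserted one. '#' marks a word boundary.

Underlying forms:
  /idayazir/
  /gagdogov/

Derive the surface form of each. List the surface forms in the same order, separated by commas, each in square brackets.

[izayazer], [gagdohof]

/idayazir/:
  A Vowel Lowering: [idayazir] → [idayazer]
  B Final Obstruent Devoicing: no change — [idayazer]
  C Stop Lenition: [idayazer] → [izayazer]
/gagdogov/:
  A Vowel Lowering: no change — [gagdogov]
  B Final Obstruent Devoicing: [gagdogov] → [gagdogof]
  C Stop Lenition: [gagdogof] → [gagdohof]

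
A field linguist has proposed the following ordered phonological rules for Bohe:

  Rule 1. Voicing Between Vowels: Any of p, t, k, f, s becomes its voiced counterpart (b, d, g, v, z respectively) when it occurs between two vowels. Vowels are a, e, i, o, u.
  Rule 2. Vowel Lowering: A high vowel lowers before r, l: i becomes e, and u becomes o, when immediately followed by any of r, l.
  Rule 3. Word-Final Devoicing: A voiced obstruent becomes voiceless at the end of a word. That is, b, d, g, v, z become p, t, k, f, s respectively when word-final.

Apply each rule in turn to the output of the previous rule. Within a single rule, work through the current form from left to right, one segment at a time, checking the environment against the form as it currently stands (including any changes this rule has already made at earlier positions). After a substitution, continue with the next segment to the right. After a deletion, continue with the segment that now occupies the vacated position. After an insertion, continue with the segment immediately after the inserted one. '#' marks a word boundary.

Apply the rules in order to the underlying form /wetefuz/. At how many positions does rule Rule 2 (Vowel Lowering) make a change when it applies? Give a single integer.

0

Rule 1 Voicing Between Vowels: [wetefuz] → [wedevuz]
Rule 2 Vowel Lowering: no change — [wedevuz]
Rule 3 Word-Final Devoicing: [wedevuz] → [wedevus]
Rule Rule 2 changed 0 position(s).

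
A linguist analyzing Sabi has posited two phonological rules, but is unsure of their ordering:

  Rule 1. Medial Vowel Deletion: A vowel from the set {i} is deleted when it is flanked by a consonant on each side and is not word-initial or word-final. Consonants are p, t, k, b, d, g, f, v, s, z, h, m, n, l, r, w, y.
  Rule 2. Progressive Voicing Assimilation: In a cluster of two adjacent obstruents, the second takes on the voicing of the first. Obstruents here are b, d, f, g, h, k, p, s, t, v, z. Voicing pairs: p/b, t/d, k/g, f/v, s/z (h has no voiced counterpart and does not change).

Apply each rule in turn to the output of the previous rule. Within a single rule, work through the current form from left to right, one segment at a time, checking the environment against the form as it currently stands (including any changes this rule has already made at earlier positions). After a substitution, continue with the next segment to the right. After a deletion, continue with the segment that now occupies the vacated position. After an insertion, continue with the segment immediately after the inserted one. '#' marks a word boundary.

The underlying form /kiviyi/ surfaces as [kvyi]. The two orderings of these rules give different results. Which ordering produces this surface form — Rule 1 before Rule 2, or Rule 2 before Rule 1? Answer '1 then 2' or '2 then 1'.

2 then 1

Order 1 then 2:
  1 Medial Vowel Deletion: [kiviyi] → [kvyi]
  2 Progressive Voicing Assimilation: [kvyi] → [kfyi]
  result: [kfyi]
Order 2 then 1:
  2 Progressive Voicing Assimilation: no change — [kiviyi]
  1 Medial Vowel Deletion: [kiviyi] → [kvyi]
  result: [kvyi]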